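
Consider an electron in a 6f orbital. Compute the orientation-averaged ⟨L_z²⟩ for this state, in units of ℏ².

6f means n = 6, l = 3.
The allowed m_l values are -3, -2, -1, 0, 1, 2, 3.
⟨L_z²⟩ = ℏ²·(Σ m_l²)/(2l+1) = ℏ²·28/7 = 4ℏ².

⟨L_z²⟩ = 4 ℏ²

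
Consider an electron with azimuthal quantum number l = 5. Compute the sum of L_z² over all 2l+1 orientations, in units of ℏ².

The allowed m_l values are -5, -4, -3, -2, -1, 0, 1, 2, 3, 4, 5.
Summing m² from −5 to 5: Σ m_l² = 110.

Σ(L_z)² = 110 ℏ²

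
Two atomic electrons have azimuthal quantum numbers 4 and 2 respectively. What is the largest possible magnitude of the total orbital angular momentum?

Angular momentum addition gives L = |l₁ − l₂|, …, l₁ + l₂.
L ∈ {2, 3, 4, 5, 6}.
The largest magnitude corresponds to L = 6: |L_tot| = ℏ√(6·7) = √42 ℏ.

|L_tot|_max = √42 ℏ ≈ 6.481ℏ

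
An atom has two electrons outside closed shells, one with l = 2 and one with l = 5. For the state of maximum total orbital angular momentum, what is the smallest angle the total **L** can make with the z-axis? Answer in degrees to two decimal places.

L runs from |2 − 5| = 3 to 2 + 5 = 7.
L ∈ {3, 4, 5, 6, 7}.
The maximum is L = 7, with |L_tot| = ℏ√(7·8) = 2√14 ℏ.
The minimum angle with z is arccos(7/√56) ≈ 20.70°.

θ_min ≈ 20.70°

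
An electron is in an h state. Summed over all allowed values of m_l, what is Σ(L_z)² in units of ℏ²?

Σ(L_z)² = 110 ℏ²

The letter h corresponds to l = 5.
m_l ∈ {-5, -4, -3, -2, -1, 0, 1, 2, 3, 4, 5}.
Σ m_l² = 2·(1 + 4 + 9 + 16 + 25) = 110.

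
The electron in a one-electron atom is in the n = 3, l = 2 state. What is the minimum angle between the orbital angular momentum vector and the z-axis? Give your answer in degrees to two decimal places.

|L| = √(l(l+1)) ℏ = √6 ℏ.
The smallest angle corresponds to the largest L_z, i.e. m_l = l = 2, giving L_z = 2ℏ.
cos θ_min = 2/√6, so θ_min ≈ 35.26°.

θ_min ≈ 35.26°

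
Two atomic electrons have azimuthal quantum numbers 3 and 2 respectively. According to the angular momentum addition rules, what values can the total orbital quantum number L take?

The total orbital quantum number L ranges from |l₁ − l₂| to l₁ + l₂ in integer steps.
Allowed values: L = 1, 2, 3, 4, 5.

L = 1, 2, 3, 4, 5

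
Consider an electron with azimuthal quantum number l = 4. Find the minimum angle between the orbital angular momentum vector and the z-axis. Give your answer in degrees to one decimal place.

|L| = ℏ√(l(l+1)) = 2√5 ℏ.
The smallest angle corresponds to the largest L_z, i.e. m_l = l = 4, giving L_z = 4ℏ.
cos θ_min = 4/√20, so θ_min ≈ 26.6°.

θ_min ≈ 26.6°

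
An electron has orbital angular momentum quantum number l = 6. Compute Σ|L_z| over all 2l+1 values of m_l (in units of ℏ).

Σ|L_z| = 42 ℏ

The allowed m_l values are -6, -5, -4, -3, -2, -1, 0, 1, 2, 3, 4, 5, 6.
Σ|m_l| = l(l+1) = 42.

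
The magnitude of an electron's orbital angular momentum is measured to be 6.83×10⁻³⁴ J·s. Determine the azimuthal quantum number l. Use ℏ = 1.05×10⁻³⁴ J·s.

In units of ℏ, |L| ≈ 6.505.
(|L|/ℏ)² = l(l+1) ≈ 42.31 ⇒ l = 6.

l = 6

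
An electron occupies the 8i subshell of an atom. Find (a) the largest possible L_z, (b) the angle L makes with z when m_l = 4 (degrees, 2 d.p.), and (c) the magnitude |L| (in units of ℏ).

L_z,max = 6ℏ; θ(m_l=4) ≈ 51.89°; |L| = √42 ℏ ≈ 6.481ℏ

For 8i, l = 6.
L_z,max = lℏ = 6ℏ.
For m_l = 4: cos θ = 4/√42, θ ≈ 51.89°.
|L| = ℏ√(6·7) = √42 ℏ ≈ 6.481ℏ.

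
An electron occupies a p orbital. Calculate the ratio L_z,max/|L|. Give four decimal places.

The letter p corresponds to l = 1.
|L| = √2 ℏ ≈ 1.4142ℏ, while L_z,max = lℏ = 1ℏ.
L_z,max/|L| = 1/√2 = 0.7071.

L_z,max/|L| = 0.7071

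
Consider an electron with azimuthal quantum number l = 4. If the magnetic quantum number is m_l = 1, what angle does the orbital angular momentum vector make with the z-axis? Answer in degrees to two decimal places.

|L| = ℏ√(l(l+1)) = 2√5 ℏ.
L_z = m_l ℏ = 1ℏ.
cos θ = L_z/|L| = 1/√20, so θ ≈ 77.08°.

θ ≈ 77.08°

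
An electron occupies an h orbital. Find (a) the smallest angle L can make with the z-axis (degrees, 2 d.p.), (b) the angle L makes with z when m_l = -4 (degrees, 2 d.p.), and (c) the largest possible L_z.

For an h orbital, l = 5.
cos θ_min = 5/√30, so θ_min ≈ 24.09°.
For m_l = -4: cos θ = -4/√30, θ ≈ 136.91°.
L_z,max = lℏ = 5ℏ.

θ_min ≈ 24.09°; θ(m_l=-4) ≈ 136.91°; L_z,max = 5ℏ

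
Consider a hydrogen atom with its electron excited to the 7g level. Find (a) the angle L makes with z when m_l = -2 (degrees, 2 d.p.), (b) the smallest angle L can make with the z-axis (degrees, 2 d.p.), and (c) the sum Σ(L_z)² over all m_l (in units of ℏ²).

θ(m_l=-2) ≈ 116.57°; θ_min ≈ 26.57°; Σ(L_z)² = 60 ℏ²

The 7g level has l = 4.
For m_l = -2: cos θ = -2/√20, θ ≈ 116.57°.
cos θ_min = 4/√20, so θ_min ≈ 26.57°.
Σ m_l² = 60, so Σ(L_z)² = 60 ℏ².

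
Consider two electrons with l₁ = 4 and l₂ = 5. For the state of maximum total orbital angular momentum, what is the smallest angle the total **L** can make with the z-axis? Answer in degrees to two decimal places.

θ_min ≈ 18.43°

By the triangle rule, |l₁ − l₂| ≤ L ≤ l₁ + l₂.
So L can be 1, 2, 3, 4, 5, 6, 7, 8, 9.
The maximum is L = 9, with |L_tot| = ℏ√(9·10) = 3√10 ℏ.
The minimum angle with z is arccos(9/√90) ≈ 18.43°.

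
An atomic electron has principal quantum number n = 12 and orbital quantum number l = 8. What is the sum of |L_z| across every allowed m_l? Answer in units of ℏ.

The allowed m_l values are -8, -7, -6, -5, -4, -3, -2, -1, 0, 1, 2, 3, 4, 5, 6, 7, 8.
Σ|m_l| = l(l+1) = 72.

Σ|L_z| = 72 ℏ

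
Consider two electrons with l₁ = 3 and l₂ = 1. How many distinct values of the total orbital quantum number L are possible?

L runs from |3 − 1| = 2 to 3 + 1 = 4.
L ∈ {2, 3, 4}.
That is 3 values.

3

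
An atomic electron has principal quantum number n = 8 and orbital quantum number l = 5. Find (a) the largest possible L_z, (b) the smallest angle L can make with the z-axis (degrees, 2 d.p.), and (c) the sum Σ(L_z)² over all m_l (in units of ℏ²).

L_z,max = lℏ = 5ℏ.
cos θ_min = 5/√30, so θ_min ≈ 24.09°.
Σ m_l² = 110, so Σ(L_z)² = 110 ℏ².

L_z,max = 5ℏ; θ_min ≈ 24.09°; Σ(L_z)² = 110 ℏ²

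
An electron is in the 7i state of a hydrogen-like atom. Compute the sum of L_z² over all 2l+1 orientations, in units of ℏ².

Σ(L_z)² = 182 ℏ²

The 7i subshell has l = 6.
The allowed m_l values are -6, -5, -4, -3, -2, -1, 0, 1, 2, 3, 4, 5, 6.
Σ m_l² = l(l+1)(2l+1)/3 = 6·7·13/3 = 182.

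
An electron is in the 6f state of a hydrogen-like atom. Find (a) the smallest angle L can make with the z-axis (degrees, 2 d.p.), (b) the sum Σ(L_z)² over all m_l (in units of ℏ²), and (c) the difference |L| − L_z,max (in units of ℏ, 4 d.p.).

θ_min ≈ 30.00°; Σ(L_z)² = 28 ℏ²; |L|−L_z,max ≈ 0.4641ℏ

For 6f, l = 3.
cos θ_min = 3/√12, so θ_min ≈ 30.00°.
Σ m_l² = 28, so Σ(L_z)² = 28 ℏ².
|L| − L_z,max = (2√3 − 3)ℏ ≈ 0.4641ℏ.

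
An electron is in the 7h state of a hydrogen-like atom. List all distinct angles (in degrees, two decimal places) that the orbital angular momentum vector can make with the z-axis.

θ ∈ {24.09°, 43.09°, 56.79°, 68.58°, 79.48°, 90.00°, 100.52°, 111.42°, 123.21°, 136.91°, 155.91°}

The 7h subshell has l = 5.
|L| = ℏ√(l(l+1)) = √30 ℏ.
cos θ = m_l/√30 for each m_l ∈ {-5, -4, -3, -2, -1, 0, 1, 2, 3, 4, 5}.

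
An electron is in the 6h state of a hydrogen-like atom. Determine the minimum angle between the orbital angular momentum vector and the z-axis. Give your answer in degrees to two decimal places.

θ_min ≈ 24.09°

For 6h, l = 5.
|L| = √(l(l+1)) ℏ = √30 ℏ.
The smallest angle corresponds to the largest L_z, i.e. m_l = l = 5, giving L_z = 5ℏ.
cos θ_min = 5/√30, so θ_min ≈ 24.09°.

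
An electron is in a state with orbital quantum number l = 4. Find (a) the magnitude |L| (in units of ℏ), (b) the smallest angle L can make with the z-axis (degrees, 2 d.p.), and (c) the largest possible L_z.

|L| = ℏ√(4·5) = 2√5 ℏ ≈ 4.472ℏ.
cos θ_min = 4/√20, so θ_min ≈ 26.57°.
L_z,max = lℏ = 4ℏ.

|L| = 2√5 ℏ ≈ 4.472ℏ; θ_min ≈ 26.57°; L_z,max = 4ℏ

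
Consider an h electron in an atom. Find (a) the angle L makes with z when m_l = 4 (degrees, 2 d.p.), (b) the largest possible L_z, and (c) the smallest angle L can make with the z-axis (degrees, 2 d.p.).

θ(m_l=4) ≈ 43.09°; L_z,max = 5ℏ; θ_min ≈ 24.09°

An h state has l = 5.
For m_l = 4: cos θ = 4/√30, θ ≈ 43.09°.
L_z,max = lℏ = 5ℏ.
cos θ_min = 5/√30, so θ_min ≈ 24.09°.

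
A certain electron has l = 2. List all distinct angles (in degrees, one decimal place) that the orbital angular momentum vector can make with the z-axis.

|L| = √(l(l+1)) ℏ = √6 ℏ.
cos θ = m_l/√6 for each m_l ∈ {-2, -1, 0, 1, 2}.

θ ∈ {35.3°, 65.9°, 90.0°, 114.1°, 144.7°}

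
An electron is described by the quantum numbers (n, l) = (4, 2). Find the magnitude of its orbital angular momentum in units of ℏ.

|L| = ℏ√(l(l+1)) = ℏ√(2·3) = √6 ℏ

|L| = √6 ℏ ≈ 2.449ℏ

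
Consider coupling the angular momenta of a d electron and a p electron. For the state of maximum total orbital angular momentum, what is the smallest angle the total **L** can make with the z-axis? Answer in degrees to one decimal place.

θ_min ≈ 30.0°

L runs from |2 − 1| = 1 to 2 + 1 = 3.
L ∈ {1, 2, 3}.
The maximum is L = 3, with |L_tot| = ℏ√(3·4) = 2√3 ℏ.
The minimum angle with z is arccos(3/√12) ≈ 30.0°.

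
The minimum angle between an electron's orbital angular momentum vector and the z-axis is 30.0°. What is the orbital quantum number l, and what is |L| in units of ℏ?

At minimum angle, m_l = l, so cos θ = l/√(l(l+1)); cos²θ = l/(l+1) = 0.7500.
l = cos²θ/sin²θ ≈ 3.
Then |L| = ℏ√(3·4) = 2√3 ℏ.

l = 3, |L| = 2√3 ℏ ≈ 3.464ℏ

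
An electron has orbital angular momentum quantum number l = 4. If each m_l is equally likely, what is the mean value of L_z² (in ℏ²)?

m_l runs from −4 to 4, i.e. {-4, -3, -2, -1, 0, 1, 2, 3, 4}.
⟨L_z²⟩ = ℏ²·l(l+1)/3 = 6.667ℏ².

⟨L_z²⟩ = 6.667 ℏ²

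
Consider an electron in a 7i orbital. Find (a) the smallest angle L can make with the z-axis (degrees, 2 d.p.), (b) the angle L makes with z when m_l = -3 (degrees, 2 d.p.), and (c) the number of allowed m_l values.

θ_min ≈ 22.21°; θ(m_l=-3) ≈ 117.58°; 13 values

The 7i subshell has l = 6.
cos θ_min = 6/√42, so θ_min ≈ 22.21°.
For m_l = -3: cos θ = -3/√42, θ ≈ 117.58°.
There are 2l+1 = 13 values of m_l.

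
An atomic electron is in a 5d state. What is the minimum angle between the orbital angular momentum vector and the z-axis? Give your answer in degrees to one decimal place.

5d means n = 5, l = 2.
|L| = √(l(l+1)) ℏ = √6 ℏ.
The smallest angle corresponds to the largest L_z, i.e. m_l = l = 2, giving L_z = 2ℏ.
cos θ_min = 2/√6, so θ_min ≈ 35.3°.

θ_min ≈ 35.3°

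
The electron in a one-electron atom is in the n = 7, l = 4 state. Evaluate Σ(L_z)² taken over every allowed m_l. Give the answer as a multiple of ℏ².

Σ(L_z)² = 60 ℏ²

The allowed m_l values are -4, -3, -2, -1, 0, 1, 2, 3, 4.
Summing m² from −4 to 4: Σ m_l² = 60.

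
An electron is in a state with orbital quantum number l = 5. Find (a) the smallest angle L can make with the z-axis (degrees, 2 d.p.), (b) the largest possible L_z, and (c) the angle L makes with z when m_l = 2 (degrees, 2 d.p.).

cos θ_min = 5/√30, so θ_min ≈ 24.09°.
L_z,max = lℏ = 5ℏ.
For m_l = 2: cos θ = 2/√30, θ ≈ 68.58°.

θ_min ≈ 24.09°; L_z,max = 5ℏ; θ(m_l=2) ≈ 68.58°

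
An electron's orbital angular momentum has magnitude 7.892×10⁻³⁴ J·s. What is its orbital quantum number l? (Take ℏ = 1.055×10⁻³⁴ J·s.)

l = 7

In units of ℏ, |L| ≈ 7.481.
Set l(l+1) = 55.96; the integer solution is l = 7.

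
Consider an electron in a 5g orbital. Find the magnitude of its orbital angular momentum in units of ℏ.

5g means n = 5, l = 4.
|L| = ℏ√(l(l+1)) = ℏ√(4·5) = 2√5 ℏ

|L| = 2√5 ℏ ≈ 4.472ℏ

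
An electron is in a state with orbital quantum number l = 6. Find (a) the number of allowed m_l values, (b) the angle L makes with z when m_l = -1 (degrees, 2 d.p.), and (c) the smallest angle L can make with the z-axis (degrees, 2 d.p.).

There are 2l+1 = 13 values of m_l.
For m_l = -1: cos θ = -1/√42, θ ≈ 98.88°.
cos θ_min = 6/√42, so θ_min ≈ 22.21°.

13 values; θ(m_l=-1) ≈ 98.88°; θ_min ≈ 22.21°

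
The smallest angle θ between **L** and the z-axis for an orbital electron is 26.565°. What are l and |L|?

cos²θ_min = l/(l+1) = 0.8000.
l = cos²θ/sin²θ ≈ 4.
Then |L| = ℏ√(4·5) = 2√5 ℏ.

l = 4, |L| = 2√5 ℏ ≈ 4.472ℏ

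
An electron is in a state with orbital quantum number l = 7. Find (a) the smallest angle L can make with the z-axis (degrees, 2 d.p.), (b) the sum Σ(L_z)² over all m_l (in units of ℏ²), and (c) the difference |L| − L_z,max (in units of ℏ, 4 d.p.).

cos θ_min = 7/√56, so θ_min ≈ 20.70°.
Σ m_l² = 280, so Σ(L_z)² = 280 ℏ².
|L| − L_z,max = (2√14 − 7)ℏ ≈ 0.4833ℏ.

θ_min ≈ 20.70°; Σ(L_z)² = 280 ℏ²; |L|−L_z,max ≈ 0.4833ℏ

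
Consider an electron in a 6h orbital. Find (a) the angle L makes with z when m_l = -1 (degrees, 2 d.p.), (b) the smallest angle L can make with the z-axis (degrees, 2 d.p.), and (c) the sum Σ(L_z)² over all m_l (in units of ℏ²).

θ(m_l=-1) ≈ 100.52°; θ_min ≈ 24.09°; Σ(L_z)² = 110 ℏ²

For 6h, l = 5.
For m_l = -1: cos θ = -1/√30, θ ≈ 100.52°.
cos θ_min = 5/√30, so θ_min ≈ 24.09°.
Σ m_l² = 110, so Σ(L_z)² = 110 ℏ².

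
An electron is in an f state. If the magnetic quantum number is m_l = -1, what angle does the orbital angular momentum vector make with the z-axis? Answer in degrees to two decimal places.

F corresponds to l = 3.
|L| = ℏ√(l(l+1)) = 2√3 ℏ.
L_z = m_l ℏ = −1ℏ.
cos θ = L_z/|L| = -1/√12, so θ ≈ 106.78°.

θ ≈ 106.78°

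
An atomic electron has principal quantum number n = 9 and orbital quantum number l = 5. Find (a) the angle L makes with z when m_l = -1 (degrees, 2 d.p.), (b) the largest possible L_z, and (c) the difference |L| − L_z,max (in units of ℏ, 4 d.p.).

θ(m_l=-1) ≈ 100.52°; L_z,max = 5ℏ; |L|−L_z,max ≈ 0.4772ℏ

For m_l = -1: cos θ = -1/√30, θ ≈ 100.52°.
L_z,max = lℏ = 5ℏ.
|L| − L_z,max = (√30 − 5)ℏ ≈ 0.4772ℏ.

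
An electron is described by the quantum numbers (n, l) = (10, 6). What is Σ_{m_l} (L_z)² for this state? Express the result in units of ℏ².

Σ(L_z)² = 182 ℏ²

m_l ∈ {-6, -5, -4, -3, -2, -1, 0, 1, 2, 3, 4, 5, 6}.
Σ m_l² = l(l+1)(2l+1)/3 = 6·7·13/3 = 182.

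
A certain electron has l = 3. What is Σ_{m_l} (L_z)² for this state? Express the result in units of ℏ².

The allowed m_l values are -3, -2, -1, 0, 1, 2, 3.
Σ m_l² = 2·(1 + 4 + 9) = 28.

Σ(L_z)² = 28 ℏ²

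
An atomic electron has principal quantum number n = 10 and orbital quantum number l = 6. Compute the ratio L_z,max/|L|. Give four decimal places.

|L| = √42 ℏ ≈ 6.4807ℏ, while L_z,max = lℏ = 6ℏ.
L_z,max/|L| = 6/√42 = 0.9258.

L_z,max/|L| = 0.9258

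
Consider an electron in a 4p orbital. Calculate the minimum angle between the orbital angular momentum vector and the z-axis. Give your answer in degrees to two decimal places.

θ_min ≈ 45.00°

For 4p, l = 1.
|L| = ℏ√(l(l+1)) = √2 ℏ.
The smallest angle corresponds to the largest L_z, i.e. m_l = l = 1, giving L_z = 1ℏ.
cos θ_min = 1/√2, so θ_min ≈ 45.00°.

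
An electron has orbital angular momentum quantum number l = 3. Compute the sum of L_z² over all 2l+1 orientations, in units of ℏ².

m_l runs from −3 to 3, i.e. {-3, -2, -1, 0, 1, 2, 3}.
Summing m² from −3 to 3: Σ m_l² = 28.

Σ(L_z)² = 28 ℏ²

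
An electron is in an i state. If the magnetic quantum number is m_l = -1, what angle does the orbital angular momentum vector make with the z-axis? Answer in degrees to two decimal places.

An i state has l = 6.
|L| = √(l(l+1)) ℏ = √42 ℏ.
L_z = m_l ℏ = −1ℏ.
cos θ = L_z/|L| = -1/√42, so θ ≈ 98.88°.

θ ≈ 98.88°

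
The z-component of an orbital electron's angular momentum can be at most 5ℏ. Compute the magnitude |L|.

|L| = √30 ℏ ≈ 5.477ℏ

The maximum L_z equals lℏ, giving l = 5.
Then |L| = ℏ√(5·6) = √30 ℏ.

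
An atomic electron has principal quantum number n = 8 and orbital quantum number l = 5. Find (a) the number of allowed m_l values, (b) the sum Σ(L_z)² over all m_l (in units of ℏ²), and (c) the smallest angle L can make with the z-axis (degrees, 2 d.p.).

There are 2l+1 = 11 values of m_l.
Σ m_l² = 110, so Σ(L_z)² = 110 ℏ².
cos θ_min = 5/√30, so θ_min ≈ 24.09°.

11 values; Σ(L_z)² = 110 ℏ²; θ_min ≈ 24.09°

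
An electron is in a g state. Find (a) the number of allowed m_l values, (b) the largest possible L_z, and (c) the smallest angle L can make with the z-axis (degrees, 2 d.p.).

9 values; L_z,max = 4ℏ; θ_min ≈ 26.57°

The letter g corresponds to l = 4.
There are 2l+1 = 9 values of m_l.
L_z,max = lℏ = 4ℏ.
cos θ_min = 4/√20, so θ_min ≈ 26.57°.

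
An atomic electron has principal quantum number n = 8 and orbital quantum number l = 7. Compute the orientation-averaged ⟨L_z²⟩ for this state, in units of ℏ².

The allowed m_l values are -7, -6, -5, -4, -3, -2, -1, 0, 1, 2, 3, 4, 5, 6, 7.
Average of L_z² over 15 states: 280/15 ℏ² = 18.67 ℏ².

⟨L_z²⟩ = 18.67 ℏ²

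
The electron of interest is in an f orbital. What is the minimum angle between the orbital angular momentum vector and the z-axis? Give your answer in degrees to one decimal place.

For an f orbital, l = 3.
|L|² = l(l+1)ℏ² = 12ℏ², so |L| = 2√3 ℏ.
The smallest angle corresponds to the largest L_z, i.e. m_l = l = 3, giving L_z = 3ℏ.
cos θ_min = 3/√12, so θ_min ≈ 30.0°.

θ_min ≈ 30.0°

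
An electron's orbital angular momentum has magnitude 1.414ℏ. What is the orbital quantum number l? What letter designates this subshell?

Since |L|² = l(l+1)ℏ², l(l+1) = 2.
l² + l − 2 = 0 ⇒ l = 1.

l = 1 (p orbital)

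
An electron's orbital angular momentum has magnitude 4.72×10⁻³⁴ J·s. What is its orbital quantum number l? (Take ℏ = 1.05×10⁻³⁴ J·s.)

l = 4

Dividing by ℏ: |L|/ℏ ≈ 4.495.
(|L|/ℏ)² = l(l+1) ≈ 20.21 ⇒ l = 4.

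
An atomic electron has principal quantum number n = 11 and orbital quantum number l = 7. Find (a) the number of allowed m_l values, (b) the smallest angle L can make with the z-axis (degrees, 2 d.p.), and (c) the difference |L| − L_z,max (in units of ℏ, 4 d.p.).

15 values; θ_min ≈ 20.70°; |L|−L_z,max ≈ 0.4833ℏ

There are 2l+1 = 15 values of m_l.
cos θ_min = 7/√56, so θ_min ≈ 20.70°.
|L| − L_z,max = (2√14 − 7)ℏ ≈ 0.4833ℏ.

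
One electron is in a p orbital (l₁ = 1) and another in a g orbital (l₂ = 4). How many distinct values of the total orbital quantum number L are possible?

3

By the triangle rule, |l₁ − l₂| ≤ L ≤ l₁ + l₂.
So L can be 3, 4, 5.
That is 3 values.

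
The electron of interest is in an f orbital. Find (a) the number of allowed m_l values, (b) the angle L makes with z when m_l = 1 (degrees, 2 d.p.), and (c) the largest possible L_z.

An f state has l = 3.
There are 2l+1 = 7 values of m_l.
For m_l = 1: cos θ = 1/√12, θ ≈ 73.22°.
L_z,max = lℏ = 3ℏ.

7 values; θ(m_l=1) ≈ 73.22°; L_z,max = 3ℏ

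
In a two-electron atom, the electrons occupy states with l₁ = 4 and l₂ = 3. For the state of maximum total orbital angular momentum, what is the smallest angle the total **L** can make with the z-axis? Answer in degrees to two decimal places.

Angular momentum addition gives L = |l₁ − l₂|, …, l₁ + l₂.
Allowed values: L = 1, 2, 3, 4, 5, 6, 7.
The maximum is L = 7, with |L_tot| = ℏ√(7·8) = 2√14 ℏ.
The minimum angle with z is arccos(7/√56) ≈ 20.70°.

θ_min ≈ 20.70°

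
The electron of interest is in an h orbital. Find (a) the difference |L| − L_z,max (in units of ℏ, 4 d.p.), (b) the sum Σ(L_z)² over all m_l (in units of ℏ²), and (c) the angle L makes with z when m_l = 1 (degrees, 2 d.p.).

H corresponds to l = 5.
|L| − L_z,max = (√30 − 5)ℏ ≈ 0.4772ℏ.
Σ m_l² = 110, so Σ(L_z)² = 110 ℏ².
For m_l = 1: cos θ = 1/√30, θ ≈ 79.48°.

|L|−L_z,max ≈ 0.4772ℏ; Σ(L_z)² = 110 ℏ²; θ(m_l=1) ≈ 79.48°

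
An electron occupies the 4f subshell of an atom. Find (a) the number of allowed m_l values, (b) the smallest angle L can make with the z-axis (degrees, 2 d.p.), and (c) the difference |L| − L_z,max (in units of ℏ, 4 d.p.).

For 4f, l = 3.
There are 2l+1 = 7 values of m_l.
cos θ_min = 3/√12, so θ_min ≈ 30.00°.
|L| − L_z,max = (2√3 − 3)ℏ ≈ 0.4641ℏ.

7 values; θ_min ≈ 30.00°; |L|−L_z,max ≈ 0.4641ℏ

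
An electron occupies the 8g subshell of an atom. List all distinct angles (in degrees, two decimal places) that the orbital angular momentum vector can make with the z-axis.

θ ∈ {26.57°, 47.87°, 63.43°, 77.08°, 90.00°, 102.92°, 116.57°, 132.13°, 153.43°}

The 8g subshell has l = 4.
|L| = √(l(l+1)) ℏ = 2√5 ℏ.
cos θ = m_l/√20 for each m_l ∈ {-4, -3, -2, -1, 0, 1, 2, 3, 4}.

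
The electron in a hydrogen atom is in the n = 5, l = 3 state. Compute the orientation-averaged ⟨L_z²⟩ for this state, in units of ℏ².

The allowed m_l values are -3, -2, -1, 0, 1, 2, 3.
Average of L_z² over 7 states: 28/7 ℏ² = 4 ℏ².

⟨L_z²⟩ = 4 ℏ²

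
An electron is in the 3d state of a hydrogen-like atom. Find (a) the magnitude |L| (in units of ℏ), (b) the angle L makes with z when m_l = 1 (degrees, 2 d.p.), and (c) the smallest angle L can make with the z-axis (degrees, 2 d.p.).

3d means n = 3, l = 2.
|L| = ℏ√(2·3) = √6 ℏ ≈ 2.449ℏ.
For m_l = 1: cos θ = 1/√6, θ ≈ 65.91°.
cos θ_min = 2/√6, so θ_min ≈ 35.26°.

|L| = √6 ℏ ≈ 2.449ℏ; θ(m_l=1) ≈ 65.91°; θ_min ≈ 35.26°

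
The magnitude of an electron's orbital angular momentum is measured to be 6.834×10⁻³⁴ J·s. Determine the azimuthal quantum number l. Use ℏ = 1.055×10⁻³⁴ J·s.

Dividing by ℏ: |L|/ℏ ≈ 6.478.
(|L|/ℏ)² = l(l+1) ≈ 41.96 ⇒ l = 6.

l = 6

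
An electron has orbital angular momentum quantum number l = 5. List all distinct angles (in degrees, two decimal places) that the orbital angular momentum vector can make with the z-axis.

|L|² = l(l+1)ℏ² = 30ℏ², so |L| = √30 ℏ.
cos θ = m_l/√30 for each m_l ∈ {-5, -4, -3, -2, -1, 0, 1, 2, 3, 4, 5}.

θ ∈ {24.09°, 43.09°, 56.79°, 68.58°, 79.48°, 90.00°, 100.52°, 111.42°, 123.21°, 136.91°, 155.91°}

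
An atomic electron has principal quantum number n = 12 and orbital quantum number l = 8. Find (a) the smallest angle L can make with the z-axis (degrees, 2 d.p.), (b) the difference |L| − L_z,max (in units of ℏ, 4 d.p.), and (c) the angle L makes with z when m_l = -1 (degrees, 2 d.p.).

θ_min ≈ 19.47°; |L|−L_z,max ≈ 0.4853ℏ; θ(m_l=-1) ≈ 96.77°

cos θ_min = 8/√72, so θ_min ≈ 19.47°.
|L| − L_z,max = (6√2 − 8)ℏ ≈ 0.4853ℏ.
For m_l = -1: cos θ = -1/√72, θ ≈ 96.77°.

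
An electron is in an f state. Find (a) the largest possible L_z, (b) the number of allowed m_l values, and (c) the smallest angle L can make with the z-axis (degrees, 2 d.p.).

L_z,max = 3ℏ; 7 values; θ_min ≈ 30.00°

The letter f corresponds to l = 3.
L_z,max = lℏ = 3ℏ.
There are 2l+1 = 7 values of m_l.
cos θ_min = 3/√12, so θ_min ≈ 30.00°.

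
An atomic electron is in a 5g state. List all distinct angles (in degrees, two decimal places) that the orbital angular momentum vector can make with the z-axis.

5g means n = 5, l = 4.
|L| = √(l(l+1)) ℏ = 2√5 ℏ.
cos θ = m_l/√20 for each m_l ∈ {-4, -3, -2, -1, 0, 1, 2, 3, 4}.

θ ∈ {26.57°, 47.87°, 63.43°, 77.08°, 90.00°, 102.92°, 116.57°, 132.13°, 153.43°}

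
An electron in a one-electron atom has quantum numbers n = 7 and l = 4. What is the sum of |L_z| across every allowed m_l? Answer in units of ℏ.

Σ|L_z| = 20 ℏ

m_l runs from −4 to 4, i.e. {-4, -3, -2, -1, 0, 1, 2, 3, 4}.
Σ|m_l| = 2·4(4+1)/2 = 20.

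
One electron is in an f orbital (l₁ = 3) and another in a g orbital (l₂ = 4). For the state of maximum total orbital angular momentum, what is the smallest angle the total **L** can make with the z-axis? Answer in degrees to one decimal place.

θ_min ≈ 20.7°

L runs from |3 − 4| = 1 to 3 + 4 = 7.
Allowed values: L = 1, 2, 3, 4, 5, 6, 7.
The maximum is L = 7, with |L_tot| = ℏ√(7·8) = 2√14 ℏ.
The minimum angle with z is arccos(7/√56) ≈ 20.7°.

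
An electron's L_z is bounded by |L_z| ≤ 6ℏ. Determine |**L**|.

Since max m_l = l, l = 6.
|L| = ℏ√(l(l+1)) = √42 ℏ.

|L| = √42 ℏ ≈ 6.481ℏ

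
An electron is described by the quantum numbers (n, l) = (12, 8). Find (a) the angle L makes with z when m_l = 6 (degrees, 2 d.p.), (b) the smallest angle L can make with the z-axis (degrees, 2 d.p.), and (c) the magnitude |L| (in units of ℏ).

For m_l = 6: cos θ = 6/√72, θ ≈ 45.00°.
cos θ_min = 8/√72, so θ_min ≈ 19.47°.
|L| = ℏ√(8·9) = 6√2 ℏ ≈ 8.485ℏ.

θ(m_l=6) ≈ 45.00°; θ_min ≈ 19.47°; |L| = 6√2 ℏ ≈ 8.485ℏ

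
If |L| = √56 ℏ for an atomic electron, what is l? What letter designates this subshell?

(|L|/ℏ)² = l(l+1) = 56.
Solving: l = 7.

l = 7 (k orbital)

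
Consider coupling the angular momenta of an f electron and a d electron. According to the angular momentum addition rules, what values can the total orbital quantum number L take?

L = 1, 2, 3, 4, 5

By the triangle rule, |l₁ − l₂| ≤ L ≤ l₁ + l₂.
L ∈ {1, 2, 3, 4, 5}.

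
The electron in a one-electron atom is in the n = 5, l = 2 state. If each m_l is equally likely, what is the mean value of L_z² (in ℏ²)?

⟨L_z²⟩ = 2 ℏ²

m_l ∈ {-2, -1, 0, 1, 2}.
Average of L_z² over 5 states: 10/5 ℏ² = 2 ℏ².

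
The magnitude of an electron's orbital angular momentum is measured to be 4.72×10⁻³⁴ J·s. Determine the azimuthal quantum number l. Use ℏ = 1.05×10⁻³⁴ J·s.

l = 4

|L|/ℏ = (4.72×10⁻³⁴)/(1.05×10⁻³⁴) ≈ 4.495.
(|L|/ℏ)² = l(l+1) ≈ 20.21 ⇒ l = 4.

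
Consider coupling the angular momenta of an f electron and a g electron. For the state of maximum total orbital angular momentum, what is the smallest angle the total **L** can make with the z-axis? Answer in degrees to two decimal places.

By the triangle rule, |l₁ − l₂| ≤ L ≤ l₁ + l₂.
L ∈ {1, 2, 3, 4, 5, 6, 7}.
The maximum is L = 7, with |L_tot| = ℏ√(7·8) = 2√14 ℏ.
The minimum angle with z is arccos(7/√56) ≈ 20.70°.

θ_min ≈ 20.70°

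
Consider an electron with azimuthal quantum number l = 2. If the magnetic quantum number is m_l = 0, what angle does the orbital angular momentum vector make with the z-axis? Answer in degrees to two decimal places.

θ ≈ 90.00°

|L|² = l(l+1)ℏ² = 6ℏ², so |L| = √6 ℏ.
L_z = m_l ℏ = 0ℏ.
cos θ = L_z/|L| = 0/√6, so θ ≈ 90.00°.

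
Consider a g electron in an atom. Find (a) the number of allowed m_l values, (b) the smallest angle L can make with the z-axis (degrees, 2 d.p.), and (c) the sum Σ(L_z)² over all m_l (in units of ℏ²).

A g state has l = 4.
There are 2l+1 = 9 values of m_l.
cos θ_min = 4/√20, so θ_min ≈ 26.57°.
Σ m_l² = 60, so Σ(L_z)² = 60 ℏ².

9 values; θ_min ≈ 26.57°; Σ(L_z)² = 60 ℏ²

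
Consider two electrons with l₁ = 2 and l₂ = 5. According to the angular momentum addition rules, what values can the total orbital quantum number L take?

By the triangle rule, |l₁ − l₂| ≤ L ≤ l₁ + l₂.
L ∈ {3, 4, 5, 6, 7}.

L = 3, 4, 5, 6, 7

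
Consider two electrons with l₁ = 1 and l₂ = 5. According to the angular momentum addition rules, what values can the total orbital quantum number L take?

The total orbital quantum number L ranges from |l₁ − l₂| to l₁ + l₂ in integer steps.
Allowed values: L = 4, 5, 6.

L = 4, 5, 6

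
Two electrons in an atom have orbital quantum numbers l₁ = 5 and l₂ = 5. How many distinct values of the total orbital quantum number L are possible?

11

The total orbital quantum number L ranges from |l₁ − l₂| to l₁ + l₂ in integer steps.
L ∈ {0, 1, 2, 3, 4, 5, 6, 7, 8, 9, 10}.
That is 11 values.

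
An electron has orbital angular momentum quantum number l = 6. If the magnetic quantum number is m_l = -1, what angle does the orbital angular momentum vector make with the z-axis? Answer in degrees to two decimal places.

θ ≈ 98.88°

|L| = √(l(l+1)) ℏ = √42 ℏ.
L_z = m_l ℏ = −1ℏ.
cos θ = L_z/|L| = -1/√42, so θ ≈ 98.88°.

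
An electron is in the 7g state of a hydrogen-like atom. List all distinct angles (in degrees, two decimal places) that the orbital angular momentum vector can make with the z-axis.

7g means n = 7, l = 4.
|L| = ℏ√(l(l+1)) = 2√5 ℏ.
cos θ = m_l/√20 for each m_l ∈ {-4, -3, -2, -1, 0, 1, 2, 3, 4}.

θ ∈ {26.57°, 47.87°, 63.43°, 77.08°, 90.00°, 102.92°, 116.57°, 132.13°, 153.43°}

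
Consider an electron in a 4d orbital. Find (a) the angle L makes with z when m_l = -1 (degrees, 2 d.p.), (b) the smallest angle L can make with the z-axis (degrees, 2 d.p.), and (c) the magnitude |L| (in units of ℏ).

For 4d, l = 2.
For m_l = -1: cos θ = -1/√6, θ ≈ 114.09°.
cos θ_min = 2/√6, so θ_min ≈ 35.26°.
|L| = ℏ√(2·3) = √6 ℏ ≈ 2.449ℏ.

θ(m_l=-1) ≈ 114.09°; θ_min ≈ 35.26°; |L| = √6 ℏ ≈ 2.449ℏ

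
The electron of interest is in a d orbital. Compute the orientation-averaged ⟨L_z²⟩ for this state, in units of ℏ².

⟨L_z²⟩ = 2 ℏ²

For a d orbital, l = 2.
m_l runs from −2 to 2, i.e. {-2, -1, 0, 1, 2}.
⟨L_z²⟩ = ℏ²·(Σ m_l²)/(2l+1) = ℏ²·10/5 = 2ℏ².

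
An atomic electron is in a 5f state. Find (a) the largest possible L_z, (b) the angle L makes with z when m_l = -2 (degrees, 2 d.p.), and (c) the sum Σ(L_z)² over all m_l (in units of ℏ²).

L_z,max = 3ℏ; θ(m_l=-2) ≈ 125.26°; Σ(L_z)² = 28 ℏ²

For 5f, l = 3.
L_z,max = lℏ = 3ℏ.
For m_l = -2: cos θ = -2/√12, θ ≈ 125.26°.
Σ m_l² = 28, so Σ(L_z)² = 28 ℏ².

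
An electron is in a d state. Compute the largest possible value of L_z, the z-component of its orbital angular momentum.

L_z,max = 2ℏ

For a d orbital, l = 2.
L_z = m_l ℏ with m_l ∈ {−2, …, 2}; the maximum is m_l = 2.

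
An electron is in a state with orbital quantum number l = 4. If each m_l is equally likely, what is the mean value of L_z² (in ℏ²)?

The allowed m_l values are -4, -3, -2, -1, 0, 1, 2, 3, 4.
⟨L_z²⟩ = ℏ²·(Σ m_l²)/(2l+1) = ℏ²·60/9 = 6.667ℏ².

⟨L_z²⟩ = 6.667 ℏ²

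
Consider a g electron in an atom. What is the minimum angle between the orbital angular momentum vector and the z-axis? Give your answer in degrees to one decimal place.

For a g orbital, l = 4.
|L|² = l(l+1)ℏ² = 20ℏ², so |L| = 2√5 ℏ.
The smallest angle corresponds to the largest L_z, i.e. m_l = l = 4, giving L_z = 4ℏ.
cos θ_min = 4/√20, so θ_min ≈ 26.6°.

θ_min ≈ 26.6°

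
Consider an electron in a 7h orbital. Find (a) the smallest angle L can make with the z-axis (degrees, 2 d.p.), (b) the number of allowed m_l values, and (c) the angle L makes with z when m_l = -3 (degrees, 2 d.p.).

θ_min ≈ 24.09°; 11 values; θ(m_l=-3) ≈ 123.21°

7h means n = 7, l = 5.
cos θ_min = 5/√30, so θ_min ≈ 24.09°.
There are 2l+1 = 11 values of m_l.
For m_l = -3: cos θ = -3/√30, θ ≈ 123.21°.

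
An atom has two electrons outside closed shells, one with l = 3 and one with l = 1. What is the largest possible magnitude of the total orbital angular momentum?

L runs from |3 − 1| = 2 to 3 + 1 = 4.
L ∈ {2, 3, 4}.
The largest magnitude corresponds to L = 4: |L_tot| = ℏ√(4·5) = 2√5 ℏ.

|L_tot|_max = 2√5 ℏ ≈ 4.472ℏ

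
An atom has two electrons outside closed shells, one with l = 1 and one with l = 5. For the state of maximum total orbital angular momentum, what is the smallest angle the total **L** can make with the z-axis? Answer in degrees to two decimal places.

θ_min ≈ 22.21°

L runs from |1 − 5| = 4 to 1 + 5 = 6.
So L can be 4, 5, 6.
The maximum is L = 6, with |L_tot| = ℏ√(6·7) = √42 ℏ.
The minimum angle with z is arccos(6/√42) ≈ 22.21°.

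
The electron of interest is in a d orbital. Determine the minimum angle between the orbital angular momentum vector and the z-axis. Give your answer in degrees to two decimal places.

For a d orbital, l = 2.
|L|² = l(l+1)ℏ² = 6ℏ², so |L| = √6 ℏ.
The smallest angle corresponds to the largest L_z, i.e. m_l = l = 2, giving L_z = 2ℏ.
cos θ_min = 2/√6, so θ_min ≈ 35.26°.

θ_min ≈ 35.26°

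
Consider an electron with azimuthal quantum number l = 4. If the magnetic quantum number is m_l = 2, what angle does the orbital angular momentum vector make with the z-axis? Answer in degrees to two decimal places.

|L| = √(l(l+1)) ℏ = 2√5 ℏ.
L_z = m_l ℏ = 2ℏ.
cos θ = L_z/|L| = 2/√20, so θ ≈ 63.43°.

θ ≈ 63.43°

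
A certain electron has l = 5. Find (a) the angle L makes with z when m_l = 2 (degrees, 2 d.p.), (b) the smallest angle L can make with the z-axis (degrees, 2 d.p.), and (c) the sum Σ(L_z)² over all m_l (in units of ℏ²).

For m_l = 2: cos θ = 2/√30, θ ≈ 68.58°.
cos θ_min = 5/√30, so θ_min ≈ 24.09°.
Σ m_l² = 110, so Σ(L_z)² = 110 ℏ².

θ(m_l=2) ≈ 68.58°; θ_min ≈ 24.09°; Σ(L_z)² = 110 ℏ²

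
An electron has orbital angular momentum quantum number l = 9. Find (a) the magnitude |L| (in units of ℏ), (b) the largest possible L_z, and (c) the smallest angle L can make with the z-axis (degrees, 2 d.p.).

|L| = ℏ√(9·10) = 3√10 ℏ ≈ 9.487ℏ.
L_z,max = lℏ = 9ℏ.
cos θ_min = 9/√90, so θ_min ≈ 18.43°.

|L| = 3√10 ℏ ≈ 9.487ℏ; L_z,max = 9ℏ; θ_min ≈ 18.43°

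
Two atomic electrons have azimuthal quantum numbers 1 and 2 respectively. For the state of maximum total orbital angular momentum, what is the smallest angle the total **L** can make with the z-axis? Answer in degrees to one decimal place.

θ_min ≈ 30.0°

The total orbital quantum number L ranges from |l₁ − l₂| to l₁ + l₂ in integer steps.
L ∈ {1, 2, 3}.
The maximum is L = 3, with |L_tot| = ℏ√(3·4) = 2√3 ℏ.
The minimum angle with z is arccos(3/√12) ≈ 30.0°.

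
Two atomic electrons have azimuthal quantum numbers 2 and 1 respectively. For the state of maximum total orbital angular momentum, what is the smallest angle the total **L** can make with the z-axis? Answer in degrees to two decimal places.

θ_min ≈ 30.00°

Angular momentum addition gives L = |l₁ − l₂|, …, l₁ + l₂.
So L can be 1, 2, 3.
The maximum is L = 3, with |L_tot| = ℏ√(3·4) = 2√3 ℏ.
The minimum angle with z is arccos(3/√12) ≈ 30.00°.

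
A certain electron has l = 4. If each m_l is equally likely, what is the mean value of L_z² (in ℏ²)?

⟨L_z²⟩ = 6.667 ℏ²

m_l ∈ {-4, -3, -2, -1, 0, 1, 2, 3, 4}.
⟨L_z²⟩ = ℏ²·(Σ m_l²)/(2l+1) = ℏ²·60/9 = 6.667ℏ².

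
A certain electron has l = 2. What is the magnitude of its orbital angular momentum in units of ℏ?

|L| = ℏ√(l(l+1)) = ℏ√(2·3) = √6 ℏ

|L| = √6 ℏ ≈ 2.449ℏ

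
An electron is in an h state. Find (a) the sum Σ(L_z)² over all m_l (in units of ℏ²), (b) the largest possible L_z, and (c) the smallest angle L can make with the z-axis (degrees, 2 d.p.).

Σ(L_z)² = 110 ℏ²; L_z,max = 5ℏ; θ_min ≈ 24.09°

For an h orbital, l = 5.
Σ m_l² = 110, so Σ(L_z)² = 110 ℏ².
L_z,max = lℏ = 5ℏ.
cos θ_min = 5/√30, so θ_min ≈ 24.09°.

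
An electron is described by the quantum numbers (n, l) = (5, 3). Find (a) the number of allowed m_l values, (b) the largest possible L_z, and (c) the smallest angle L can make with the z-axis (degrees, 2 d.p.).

There are 2l+1 = 7 values of m_l.
L_z,max = lℏ = 3ℏ.
cos θ_min = 3/√12, so θ_min ≈ 30.00°.

7 values; L_z,max = 3ℏ; θ_min ≈ 30.00°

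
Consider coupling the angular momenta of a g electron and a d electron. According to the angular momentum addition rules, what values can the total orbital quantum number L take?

L = 2, 3, 4, 5, 6

By the triangle rule, |l₁ − l₂| ≤ L ≤ l₁ + l₂.
Allowed values: L = 2, 3, 4, 5, 6.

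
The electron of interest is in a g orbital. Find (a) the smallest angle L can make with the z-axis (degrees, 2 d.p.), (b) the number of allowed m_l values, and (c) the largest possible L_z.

A g state has l = 4.
cos θ_min = 4/√20, so θ_min ≈ 26.57°.
There are 2l+1 = 9 values of m_l.
L_z,max = lℏ = 4ℏ.

θ_min ≈ 26.57°; 9 values; L_z,max = 4ℏ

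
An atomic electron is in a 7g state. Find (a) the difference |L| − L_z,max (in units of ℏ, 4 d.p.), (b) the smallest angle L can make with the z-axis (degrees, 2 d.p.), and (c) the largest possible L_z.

|L|−L_z,max ≈ 0.4721ℏ; θ_min ≈ 26.57°; L_z,max = 4ℏ

For 7g, l = 4.
|L| − L_z,max = (2√5 − 4)ℏ ≈ 0.4721ℏ.
cos θ_min = 4/√20, so θ_min ≈ 26.57°.
L_z,max = lℏ = 4ℏ.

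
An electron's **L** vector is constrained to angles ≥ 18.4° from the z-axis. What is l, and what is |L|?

l = 9, |L| = 3√10 ℏ ≈ 9.487ℏ

At minimum angle, m_l = l, so cos θ = l/√(l(l+1)); cos²θ = l/(l+1) = 0.9004.
Thus l = 0.9004/(1 − 0.9004) ≈ 9.
Then |L| = ℏ√(9·10) = 3√10 ℏ.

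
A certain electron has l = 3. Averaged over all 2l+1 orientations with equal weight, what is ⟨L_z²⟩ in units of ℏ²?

⟨L_z²⟩ = 4 ℏ²

m_l ∈ {-3, -2, -1, 0, 1, 2, 3}.
⟨L_z²⟩ = ℏ²·l(l+1)/3 = 4ℏ².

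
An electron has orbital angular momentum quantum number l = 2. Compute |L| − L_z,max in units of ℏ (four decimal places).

|L| − L_z,max ≈ 0.4495ℏ

|L| = √6 ℏ ≈ 2.4495ℏ, while L_z,max = lℏ = 2ℏ.
The difference is (√6 − 2)ℏ ≈ 0.4495ℏ.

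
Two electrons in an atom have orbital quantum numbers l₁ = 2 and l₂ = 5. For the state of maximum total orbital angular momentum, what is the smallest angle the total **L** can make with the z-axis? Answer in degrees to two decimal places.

θ_min ≈ 20.70°

Angular momentum addition gives L = |l₁ − l₂|, …, l₁ + l₂.
L ∈ {3, 4, 5, 6, 7}.
The maximum is L = 7, with |L_tot| = ℏ√(7·8) = 2√14 ℏ.
The minimum angle with z is arccos(7/√56) ≈ 20.70°.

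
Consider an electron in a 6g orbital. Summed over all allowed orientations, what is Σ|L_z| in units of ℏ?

Σ|L_z| = 20 ℏ

6g means n = 6, l = 4.
m_l ∈ {-4, -3, -2, -1, 0, 1, 2, 3, 4}.
Σ|m_l| = l(l+1) = 20.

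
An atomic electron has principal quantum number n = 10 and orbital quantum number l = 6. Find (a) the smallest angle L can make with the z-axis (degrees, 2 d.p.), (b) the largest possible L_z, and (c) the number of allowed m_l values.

θ_min ≈ 22.21°; L_z,max = 6ℏ; 13 values

cos θ_min = 6/√42, so θ_min ≈ 22.21°.
L_z,max = lℏ = 6ℏ.
There are 2l+1 = 13 values of m_l.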